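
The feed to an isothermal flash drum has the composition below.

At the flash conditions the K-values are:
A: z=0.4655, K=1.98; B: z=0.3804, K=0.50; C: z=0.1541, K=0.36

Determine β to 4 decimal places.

Let β = V/F and solve Σ zᵢ(Kᵢ−1)/(1+β(Kᵢ−1)) = 0.
Feasibility: ΣzᵢKᵢ = 1.1674, Σzᵢ/Kᵢ = 1.4240 — both > 1, two phases present.
Newton iteration, β⁰ = 0.5:
  β = 0.5000: g = -0.09247, g' = -0.5069 → β = 0.3176
  β = 0.3176: g = -0.00198, g' = -0.4938 → β = 0.3136
Converged at β = 0.3136.

β = 0.3136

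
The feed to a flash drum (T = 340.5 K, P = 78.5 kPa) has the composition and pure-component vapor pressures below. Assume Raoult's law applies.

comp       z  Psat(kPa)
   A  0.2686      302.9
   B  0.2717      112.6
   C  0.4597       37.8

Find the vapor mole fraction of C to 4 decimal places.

y_C = 0.3344

Raoult's law: Kᵢ = Pᵢˢᵃᵗ/P = Pᵢˢᵃᵗ/78.5.
  K_A = 302.9/78.5 = 3.858599, K_B = 112.6/78.5 = 1.434395, K_C = 37.8/78.5 = 0.481529
Let ψ = V/F and solve Σ zᵢ(Kᵢ−1)/(1+ψ(Kᵢ−1)) = 0.
Check two-phase: ΣzᵢKᵢ = 1.6475 > 1 and Σzᵢ/Kᵢ = 1.2137 > 1, so g(0) = 0.6475 > 0 and g(1) = -0.2137 < 0.
Newton iteration, ψ⁰ = 0.5:
  ψ = 0.5000: g = 0.09128, g' = -0.6317 → ψ = 0.6445
  ψ = 0.6445: g = 0.00439, g' = -0.5817 → ψ = 0.6520
Converged at ψ = 0.6521.
Compositions from xᵢ = zᵢ/(1+ψ(Kᵢ−1)), yᵢ = Kᵢxᵢ:
  A: x = 0.0938, y = 0.3619
  B: x = 0.2117, y = 0.3037
  C: x = 0.6945, y = 0.3344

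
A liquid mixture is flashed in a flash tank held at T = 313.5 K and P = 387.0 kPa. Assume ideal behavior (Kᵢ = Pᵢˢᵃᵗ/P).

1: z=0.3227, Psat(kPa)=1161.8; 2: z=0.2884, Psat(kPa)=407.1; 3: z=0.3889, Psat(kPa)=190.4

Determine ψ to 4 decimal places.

ψ = 0.6506

Raoult's law: Kᵢ = Pᵢˢᵃᵗ/P = Pᵢˢᵃᵗ/387.0.
  K_1 = 1161.8/387.0 = 3.002067, K_2 = 407.1/387.0 = 1.051938, K_3 = 190.4/387.0 = 0.491990
Iterate (Newton) starting at ψ = 0.63:
  ψ = 0.6300: g = 0.00965, g' = -0.4708 → ψ = 0.6505
  ψ = 0.6505: g = 0.00002, g' = -0.4686 → ψ = 0.6506
Converged at ψ = 0.6506.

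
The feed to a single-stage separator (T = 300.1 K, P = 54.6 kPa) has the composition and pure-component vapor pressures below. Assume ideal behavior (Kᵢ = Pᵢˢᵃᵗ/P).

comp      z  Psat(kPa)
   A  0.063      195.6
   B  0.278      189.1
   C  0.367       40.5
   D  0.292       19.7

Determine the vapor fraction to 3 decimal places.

Raoult's law: Kᵢ = Pᵢˢᵃᵗ/P = Pᵢˢᵃᵗ/54.6.
  K_A = 195.6/54.6 = 3.58242, K_B = 189.1/54.6 = 3.46337, K_C = 40.5/54.6 = 0.74176, K_D = 19.7/54.6 = 0.36081
Iterate (Newton) starting at ψ = 0.5:
  ψ = 0.500: g = -0.0053, g' = -0.709 → ψ = 0.493
Converged at ψ = 0.493.

ψ = 0.493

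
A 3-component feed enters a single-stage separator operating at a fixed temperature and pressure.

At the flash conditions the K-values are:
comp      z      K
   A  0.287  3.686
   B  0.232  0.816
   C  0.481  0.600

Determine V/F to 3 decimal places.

V/F = 0.587

Material balance + equilibrium reduce to Σ zᵢ(Kᵢ−1)/(1+V/F(Kᵢ−1)) = 0.
g(0) = ΣzᵢKᵢ − 1 = 0.536 and g(1) = 1 − Σzᵢ/Kᵢ = -0.164, so a root lies in (0, 1).
Iterate (Newton) starting at V/F = 0.63:
  V/F = 0.630: g = -0.0192, g' = -0.433 → V/F = 0.586
  V/F = 0.586: g = 0.0004, g' = -0.454 → V/F = 0.587
Converged at V/F = 0.587.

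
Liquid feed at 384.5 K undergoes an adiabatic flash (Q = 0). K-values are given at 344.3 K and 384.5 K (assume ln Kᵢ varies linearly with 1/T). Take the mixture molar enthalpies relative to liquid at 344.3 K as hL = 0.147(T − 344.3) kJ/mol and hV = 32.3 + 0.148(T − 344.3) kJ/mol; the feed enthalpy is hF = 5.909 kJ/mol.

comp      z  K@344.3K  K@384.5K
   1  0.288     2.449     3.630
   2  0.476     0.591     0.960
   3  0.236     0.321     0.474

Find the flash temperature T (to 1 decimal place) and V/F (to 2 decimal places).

Adiabatic flash: solve Rachford–Rice at each trial T, then check hF = ψ·hV(T) + (1−ψ)·hL(T).
  T = 344.3 K: K = (2.449, 0.591, 0.321), RR gives ψ = 0.085, H_out = 2.736 kJ/mol
  T = 384.5 K: K = (3.630, 0.960, 0.474), RR gives ψ = 0.825, H_out = 32.587 kJ/mol
  T = 364.4 K: K = (3.014, 0.763, 0.394), RR gives ψ = 0.415, H_out = 16.375 kJ/mol
  T = 354.4 K: K = (2.726, 0.675, 0.357), RR gives ψ = 0.247, H_out = 9.450 kJ/mol
  T = 349.4 K: K = (2.587, 0.632, 0.339), RR gives ψ = 0.166, H_out = 6.124 kJ/mol
  T = 346.9 K: K = (2.519, 0.612, 0.330), RR gives ψ = 0.126, H_out = 4.467 kJ/mol
  T = 348.1 K: K = (2.552, 0.622, 0.334), RR gives ψ = 0.146, H_out = 5.263 kJ/mol
Linear interpolation between T = 348.1 (H_out = 5.263) and T = 349.4 (H_out = 6.124) on hF = 5.909 gives T ≈ 349.1 K, at which ψ = 0.16.

T = 349.1 K, V/F = 0.16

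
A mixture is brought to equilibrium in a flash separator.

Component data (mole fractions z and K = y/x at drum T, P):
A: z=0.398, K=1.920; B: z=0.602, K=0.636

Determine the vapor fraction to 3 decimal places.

ψ = 0.439

Let ψ = V/F and solve Σ zᵢ(Kᵢ−1)/(1+ψ(Kᵢ−1)) = 0.
Feasibility: ΣzᵢKᵢ = 1.147, Σzᵢ/Kᵢ = 1.154 — both > 1, two phases present.
Iterate (Newton) starting at ψ = 0.37:
  ψ = 0.370: g = 0.0199, g' = -0.294 → ψ = 0.438
  ψ = 0.438: g = 0.0004, g' = -0.284 → ψ = 0.439
Converged at ψ = 0.439.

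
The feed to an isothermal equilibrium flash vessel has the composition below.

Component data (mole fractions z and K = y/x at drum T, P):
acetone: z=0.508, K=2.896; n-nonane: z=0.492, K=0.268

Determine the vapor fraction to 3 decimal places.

ψ = 0.434

Material balance + equilibrium reduce to Σ zᵢ(Kᵢ−1)/(1+ψ(Kᵢ−1)) = 0.
Feasibility: ΣzᵢKᵢ = 1.603, Σzᵢ/Kᵢ = 2.011 — both > 1, two phases present.
Binary case is linear: z₁(K₁−1)(1+ψ(K₂−1)) + z₂(K₂−1)(1+ψ(K₁−1)) = 0
⇒ ψ = [z₁(K₁−1)+z₂(K₂−1)] / [−(K₁−1)(K₂−1)] = 0.6030/1.3879 = 0.434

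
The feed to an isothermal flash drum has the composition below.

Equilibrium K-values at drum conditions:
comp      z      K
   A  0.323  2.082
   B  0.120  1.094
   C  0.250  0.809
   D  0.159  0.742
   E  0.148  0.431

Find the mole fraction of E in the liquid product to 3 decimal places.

x_E = 0.219

Material balance + equilibrium reduce to Σ zᵢ(Kᵢ−1)/(1+ψ(Kᵢ−1)) = 0.
g(0) = ΣzᵢKᵢ − 1 = 0.188 and g(1) = 1 − Σzᵢ/Kᵢ = -0.132, so a root lies in (0, 1).
Newton iteration, ψ⁰ = 0.5:
  ψ = 0.500: g = 0.0200, g' = -0.279 → ψ = 0.572
Converged at ψ = 0.572.
Compositions from xᵢ = zᵢ/(1+ψ(Kᵢ−1)), yᵢ = Kᵢxᵢ:
  A: x = 0.200, y = 0.415
  B: x = 0.114, y = 0.125
  C: x = 0.281, y = 0.227
  D: x = 0.187, y = 0.138
  E: x = 0.219, y = 0.095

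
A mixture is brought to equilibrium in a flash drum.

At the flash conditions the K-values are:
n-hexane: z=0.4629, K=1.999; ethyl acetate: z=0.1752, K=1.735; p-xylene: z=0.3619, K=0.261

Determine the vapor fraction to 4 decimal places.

Rachford–Rice: g(ψ) = Σ zᵢ(Kᵢ−1)/(1+ψ(Kᵢ−1)) = 0.
g(0) = ΣzᵢKᵢ − 1 = 0.3238 and g(1) = 1 − Σzᵢ/Kᵢ = -0.7191, so a root lies in (0, 1).
Iterate (Newton) starting at ψ = 0.6:
  ψ = 0.6000: g = -0.10200, g' = -0.8641 → ψ = 0.4820
  ψ = 0.4820: g = -0.00816, g' = -0.7389 → ψ = 0.4709
Converged at ψ = 0.4709.

ψ = 0.4709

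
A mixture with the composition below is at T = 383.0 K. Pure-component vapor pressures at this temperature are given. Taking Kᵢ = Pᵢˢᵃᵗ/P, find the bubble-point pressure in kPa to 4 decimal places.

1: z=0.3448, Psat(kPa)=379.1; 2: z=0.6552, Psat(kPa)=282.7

At the bubble point ψ → 0, so ΣzᵢKᵢ = 1 with Kᵢ = Pᵢˢᵃᵗ/P ⇒ P = ΣzᵢPᵢˢᵃᵗ.
P = 0.3448·379.1 + 0.6552·282.7 = 315.9387 kPa

Pbub = 315.9387 kPa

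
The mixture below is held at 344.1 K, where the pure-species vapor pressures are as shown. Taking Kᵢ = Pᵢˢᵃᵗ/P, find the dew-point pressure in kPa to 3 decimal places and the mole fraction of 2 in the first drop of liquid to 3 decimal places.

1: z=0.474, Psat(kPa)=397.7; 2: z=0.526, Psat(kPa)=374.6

Pdew = 385.205 kPa, x_2 = 0.541

At the dew point ψ → 1, so Σzᵢ/Kᵢ = 1 with Kᵢ = Pᵢˢᵃᵗ/P ⇒ 1/P = Σzᵢ/Pᵢˢᵃᵗ.
1/P = 0.474/397.7 + 0.526/374.6 = 0.002596 ⇒ P = 385.205 kPa
xᵢ = zᵢP/Pᵢˢᵃᵗ ⇒ x_2 = 0.526·385.205/374.6 = 0.541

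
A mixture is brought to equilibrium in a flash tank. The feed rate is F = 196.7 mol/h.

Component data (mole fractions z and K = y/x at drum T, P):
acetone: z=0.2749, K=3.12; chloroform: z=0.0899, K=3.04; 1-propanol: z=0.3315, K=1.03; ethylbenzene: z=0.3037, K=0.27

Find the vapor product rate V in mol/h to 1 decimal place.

Iterate (Newton) starting at β = 0.5:
  β = 0.5000: g = 0.03436, g' = -0.7845 → β = 0.5438
  β = 0.5438: g = -0.00021, g' = -0.7960 → β = 0.5435
Converged at β = 0.5435.
Then V = β·F = 0.5435·196.7 = 106.9 mol/h and L = F − V = 89.8 mol/h.

V = 106.9 mol/h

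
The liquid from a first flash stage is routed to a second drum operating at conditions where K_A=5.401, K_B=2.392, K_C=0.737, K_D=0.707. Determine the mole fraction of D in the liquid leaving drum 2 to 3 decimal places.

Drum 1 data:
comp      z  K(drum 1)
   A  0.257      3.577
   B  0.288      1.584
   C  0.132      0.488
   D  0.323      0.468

x_D (drum 2) = 0.627

Drum 1:
Newton–Raphson from ψ₁ = 0.5:
  ψ₁ = 0.500: g = 0.0946, g' = -0.617 → ψ₁ = 0.653
  ψ₁ = 0.653: g = 0.0036, g' = -0.581 → ψ₁ = 0.660
Converged at ψ₁ = 0.660.
Drum-1 compositions:
  A: x = 0.095, y = 0.341
  B: x = 0.208, y = 0.329
  C: x = 0.199, y = 0.097
  D: x = 0.498, y = 0.233
Drum-2 feed = drum-1 liquid: z₂ = (0.0952, 0.2079, 0.1993, 0.4976).
Drum 2:
Rachford–Rice: g(ψ₂) = Σ zᵢ(Kᵢ−1)/(1+ψ₂(Kᵢ−1)) = 0.
g(0) = ΣzᵢKᵢ − 1 = 0.510 and g(1) = 1 − Σzᵢ/Kᵢ = -0.079, so a root lies in (0, 1).
Newton iteration, ψ₂⁰ = 0.5:
  ψ₂ = 0.500: g = 0.0704, g' = -0.397 → ψ₂ = 0.677
  ψ₂ = 0.677: g = 0.0086, g' = -0.310 → ψ₂ = 0.705
Converged at ψ₂ = 0.705.
  A: x = 0.023, y = 0.125
  B: x = 0.105, y = 0.251
  C: x = 0.245, y = 0.180
  D: x = 0.627, y = 0.443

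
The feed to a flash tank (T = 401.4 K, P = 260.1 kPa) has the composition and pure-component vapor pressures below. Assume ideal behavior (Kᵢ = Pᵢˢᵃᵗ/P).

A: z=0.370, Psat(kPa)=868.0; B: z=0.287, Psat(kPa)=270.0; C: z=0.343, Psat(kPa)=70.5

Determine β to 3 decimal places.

Raoult's law: Kᵢ = Pᵢˢᵃᵗ/P = Pᵢˢᵃᵗ/260.1.
  K_A = 868.0/260.1 = 3.33718, K_B = 270.0/260.1 = 1.03806, K_C = 70.5/260.1 = 0.27105
Material balance + equilibrium reduce to Σ zᵢ(Kᵢ−1)/(1+β(Kᵢ−1)) = 0.
Feasibility: ΣzᵢKᵢ = 1.626, Σzᵢ/Kᵢ = 1.653 — both > 1, two phases present.
Newton–Raphson from β = 0.32:
  β = 0.320: g = 0.1794, g' = -0.972 → β = 0.505
  β = 0.505: g = 0.0120, g' = -0.882 → β = 0.518
Converged at β = 0.518.

β = 0.518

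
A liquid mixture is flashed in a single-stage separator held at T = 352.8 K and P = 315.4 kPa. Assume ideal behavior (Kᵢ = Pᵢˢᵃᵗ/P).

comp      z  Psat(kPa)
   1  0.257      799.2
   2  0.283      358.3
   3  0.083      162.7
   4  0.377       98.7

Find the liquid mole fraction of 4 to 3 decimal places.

Raoult's law: Kᵢ = Pᵢˢᵃᵗ/P = Pᵢˢᵃᵗ/315.4.
  K_1 = 799.2/315.4 = 2.53393, K_2 = 358.3/315.4 = 1.13602, K_3 = 162.7/315.4 = 0.51585, K_4 = 98.7/315.4 = 0.31294
Material balance + equilibrium reduce to Σ zᵢ(Kᵢ−1)/(1+V/F(Kᵢ−1)) = 0.
Feasibility: ΣzᵢKᵢ = 1.134, Σzᵢ/Kᵢ = 1.716 — both > 1, two phases present.
Newton–Raphson from V/F = 0.5:
  V/F = 0.500: g = -0.1884, g' = -0.645 → V/F = 0.208
  V/F = 0.208: g = -0.0105, g' = -0.619 → V/F = 0.191
Converged at V/F = 0.191.
Compositions from xᵢ = zᵢ/(1+V/F(Kᵢ−1)), yᵢ = Kᵢxᵢ:
  1: x = 0.199, y = 0.504
  2: x = 0.276, y = 0.313
  3: x = 0.091, y = 0.047
  4: x = 0.434, y = 0.136

x_4 = 0.434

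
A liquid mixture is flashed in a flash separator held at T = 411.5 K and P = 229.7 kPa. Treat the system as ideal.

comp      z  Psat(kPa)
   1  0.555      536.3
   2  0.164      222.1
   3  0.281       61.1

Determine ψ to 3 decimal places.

ψ = 0.646

Raoult's law: Kᵢ = Pᵢˢᵃᵗ/P = Pᵢˢᵃᵗ/229.7.
  K_1 = 536.3/229.7 = 2.33478, K_2 = 222.1/229.7 = 0.96691, K_3 = 61.1/229.7 = 0.26600
Rachford–Rice: g(ψ) = Σ zᵢ(Kᵢ−1)/(1+ψ(Kᵢ−1)) = 0.
Feasibility: ΣzᵢKᵢ = 1.529, Σzᵢ/Kᵢ = 1.464 — both > 1, two phases present.
Iterate (Newton) starting at ψ = 0.5:
  ψ = 0.500: g = 0.1129, g' = -0.734 → ψ = 0.654
  ψ = 0.654: g = -0.0066, g' = -0.842 → ψ = 0.646
Converged at ψ = 0.646.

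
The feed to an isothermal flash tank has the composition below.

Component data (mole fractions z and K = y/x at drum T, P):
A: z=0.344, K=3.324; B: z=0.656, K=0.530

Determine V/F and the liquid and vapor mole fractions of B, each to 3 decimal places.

Rachford–Rice: g(V/F) = Σ zᵢ(Kᵢ−1)/(1+V/F(Kᵢ−1)) = 0.
g(0) = ΣzᵢKᵢ − 1 = 0.491 and g(1) = 1 − Σzᵢ/Kᵢ = -0.341, so a root lies in (0, 1).
Binary case is linear: z₁(K₁−1)(1+V/F(K₂−1)) + z₂(K₂−1)(1+V/F(K₁−1)) = 0
⇒ V/F = [z₁(K₁−1)+z₂(K₂−1)] / [−(K₁−1)(K₂−1)] = 0.4911/1.0923 = 0.450
Compositions from xᵢ = zᵢ/(1+V/F(Kᵢ−1)), yᵢ = Kᵢxᵢ:
  A: x = 0.168, y = 0.559
  B: x = 0.832, y = 0.441

V/F = 0.450, x_B = 0.832, y_B = 0.441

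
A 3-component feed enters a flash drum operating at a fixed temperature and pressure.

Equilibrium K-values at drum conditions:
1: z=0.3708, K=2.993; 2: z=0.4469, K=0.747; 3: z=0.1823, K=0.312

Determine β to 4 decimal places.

Newton iteration, β⁰ = 0.68:
  β = 0.6800: g = -0.05847, g' = -0.6119 → β = 0.5844
  β = 0.5844: g = -0.00108, g' = -0.5951 → β = 0.5826
Converged at β = 0.5826.

β = 0.5826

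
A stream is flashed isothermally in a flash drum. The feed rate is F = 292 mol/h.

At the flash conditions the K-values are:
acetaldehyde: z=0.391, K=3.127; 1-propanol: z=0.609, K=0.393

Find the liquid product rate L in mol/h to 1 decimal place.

Newton–Raphson from ψ = 0.5:
  ψ = 0.500: g = -0.1277, g' = -0.878 → ψ = 0.355
  ψ = 0.355: g = 0.0031, g' = -0.939 → ψ = 0.358
Converged at ψ = 0.358.
Then V = ψ·F = 0.3578·292 = 104.5 mol/h and L = F − V = 187.5 mol/h.

L = 187.5 mol/h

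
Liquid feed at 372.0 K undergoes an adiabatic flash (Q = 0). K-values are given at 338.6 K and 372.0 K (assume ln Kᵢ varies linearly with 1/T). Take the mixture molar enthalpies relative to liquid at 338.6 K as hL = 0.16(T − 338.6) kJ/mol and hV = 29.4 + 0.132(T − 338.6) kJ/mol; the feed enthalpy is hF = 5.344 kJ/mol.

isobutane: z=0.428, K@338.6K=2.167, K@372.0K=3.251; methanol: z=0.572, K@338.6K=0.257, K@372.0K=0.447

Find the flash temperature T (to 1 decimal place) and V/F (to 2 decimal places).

Adiabatic flash: solve Rachford–Rice at each trial T, then check hF = ψ·hV(T) + (1−ψ)·hL(T).
  T = 338.6 K: K = (2.167, 0.257), RR gives ψ = 0.086, H_out = 2.525 kJ/mol
  T = 372.0 K: K = (3.251, 0.447), RR gives ψ = 0.520, H_out = 20.141 kJ/mol
  T = 355.3 K: K = (2.680, 0.343), RR gives ψ = 0.311, H_out = 11.678 kJ/mol
  T = 347.0 K: K = (2.417, 0.298), RR gives ψ = 0.206, H_out = 7.365 kJ/mol
  T = 342.8 K: K = (2.290, 0.277), RR gives ψ = 0.149, H_out = 5.030 kJ/mol
  T = 344.9 K: K = (2.353, 0.288), RR gives ψ = 0.178, H_out = 6.215 kJ/mol
Linear interpolation between T = 342.8 (H_out = 5.030) and T = 344.9 (H_out = 6.215) on hF = 5.344 gives T ≈ 343.4 K, at which ψ = 0.16.

T = 343.4 K, V/F = 0.16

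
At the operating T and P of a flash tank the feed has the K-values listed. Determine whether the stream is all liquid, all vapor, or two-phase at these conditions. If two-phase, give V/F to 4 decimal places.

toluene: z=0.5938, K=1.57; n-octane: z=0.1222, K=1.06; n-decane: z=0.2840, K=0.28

ΣzᵢKᵢ = 1.1413; Σzᵢ/Kᵢ = 1.5078.
Both exceed 1, so a two-phase solution exists.
Material balance + equilibrium reduce to Σ zᵢ(Kᵢ−1)/(1+ψ(Kᵢ−1)) = 0.
Newton iteration, ψ⁰ = 0.61:
  ψ = 0.6100: g = -0.10641, g' = -0.5748 → ψ = 0.4249
  ψ = 0.4249: g = -0.01497, g' = -0.4310 → ψ = 0.3901
  ψ = 0.3901: g = -0.00030, g' = -0.4142 → ψ = 0.3894
Converged at ψ = 0.3894.

two-phase, V/F = 0.3894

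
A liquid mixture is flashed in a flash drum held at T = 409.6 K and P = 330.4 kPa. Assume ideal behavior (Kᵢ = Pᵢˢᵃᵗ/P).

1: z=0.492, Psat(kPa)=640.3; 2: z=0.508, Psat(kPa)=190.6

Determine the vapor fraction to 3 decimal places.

ψ = 0.621

Raoult's law: Kᵢ = Pᵢˢᵃᵗ/P = Pᵢˢᵃᵗ/330.4.
  K_1 = 640.3/330.4 = 1.93795, K_2 = 190.6/330.4 = 0.57688
Let ψ = V/F and solve Σ zᵢ(Kᵢ−1)/(1+ψ(Kᵢ−1)) = 0.
g(0) = ΣzᵢKᵢ − 1 = 0.247 and g(1) = 1 − Σzᵢ/Kᵢ = -0.134, so a root lies in (0, 1).
Newton iteration, ψ⁰ = 0.5:
  ψ = 0.500: g = 0.0415, g' = -0.347 → ψ = 0.620
  ψ = 0.620: g = 0.0005, g' = -0.340 → ψ = 0.621
Converged at ψ = 0.621.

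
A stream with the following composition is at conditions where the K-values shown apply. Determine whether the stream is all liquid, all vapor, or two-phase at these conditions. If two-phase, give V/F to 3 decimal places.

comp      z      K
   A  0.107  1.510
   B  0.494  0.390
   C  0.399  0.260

all liquid

ΣzᵢKᵢ = 0.458; Σzᵢ/Kᵢ = 2.872.
Since ΣzᵢKᵢ < 1 the mixture is below its bubble point — single liquid phase.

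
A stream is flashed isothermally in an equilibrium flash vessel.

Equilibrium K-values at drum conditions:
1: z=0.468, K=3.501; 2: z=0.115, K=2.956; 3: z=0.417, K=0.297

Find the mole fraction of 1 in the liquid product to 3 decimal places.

x_1 = 0.178

Newton–Raphson from ψ = 0.58:
  ψ = 0.580: g = 0.0880, g' = -1.172 → ψ = 0.655
  ψ = 0.655: g = -0.0012, g' = -1.213 → ψ = 0.654
Converged at ψ = 0.654.
Compositions from xᵢ = zᵢ/(1+ψ(Kᵢ−1)), yᵢ = Kᵢxᵢ:
  1: x = 0.178, y = 0.622
  2: x = 0.050, y = 0.149
  3: x = 0.772, y = 0.229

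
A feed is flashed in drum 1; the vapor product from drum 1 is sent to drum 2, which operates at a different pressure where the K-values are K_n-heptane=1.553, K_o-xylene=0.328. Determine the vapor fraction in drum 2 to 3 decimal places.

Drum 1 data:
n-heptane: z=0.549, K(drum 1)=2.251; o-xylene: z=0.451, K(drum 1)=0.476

Drum 1:
Binary case is linear: z₁(K₁−1)(1+ψ₁(K₂−1)) + z₂(K₂−1)(1+ψ₁(K₁−1)) = 0
⇒ ψ₁ = [z₁(K₁−1)+z₂(K₂−1)] / [−(K₁−1)(K₂−1)] = 0.4505/0.6555 = 0.687
Drum-1 compositions:
  n-heptane: x = 0.295, y = 0.665
  o-xylene: x = 0.705, y = 0.335
Drum-2 feed = drum-1 vapor: z₂ = (0.6645, 0.3355).
Drum 2:
Let ψ₂ = V/F and solve Σ zᵢ(Kᵢ−1)/(1+ψ₂(Kᵢ−1)) = 0.
Feasibility: ΣzᵢKᵢ = 1.142, Σzᵢ/Kᵢ = 1.451 — both > 1, two phases present.
Binary case is linear: z₁(K₁−1)(1+ψ₂(K₂−1)) + z₂(K₂−1)(1+ψ₂(K₁−1)) = 0
⇒ ψ₂ = [z₁(K₁−1)+z₂(K₂−1)] / [−(K₁−1)(K₂−1)] = 0.1420/0.3716 = 0.382
  n-heptane: x = 0.549, y = 0.852
  o-xylene: x = 0.451, y = 0.148

V/F (drum 2) = 0.382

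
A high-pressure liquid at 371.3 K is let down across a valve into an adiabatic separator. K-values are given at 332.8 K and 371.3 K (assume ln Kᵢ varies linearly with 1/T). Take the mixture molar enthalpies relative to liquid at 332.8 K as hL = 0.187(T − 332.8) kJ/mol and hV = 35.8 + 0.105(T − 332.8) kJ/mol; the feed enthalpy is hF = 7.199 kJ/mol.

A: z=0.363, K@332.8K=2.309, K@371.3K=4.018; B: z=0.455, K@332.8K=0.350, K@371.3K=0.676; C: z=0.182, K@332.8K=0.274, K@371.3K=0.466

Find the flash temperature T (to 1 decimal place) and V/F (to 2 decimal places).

T = 339.5 K, V/F = 0.17

Adiabatic flash: solve Rachford–Rice at each trial T, then check hF = ψ·hV(T) + (1−ψ)·hL(T).
  T = 332.8 K: K = (2.309, 0.350, 0.274), RR gives ψ = 0.054, H_out = 1.923 kJ/mol
  T = 371.3 K: K = (4.018, 0.676, 0.466), RR gives ψ = 0.711, H_out = 30.411 kJ/mol
  T = 352.1 K: K = (3.095, 0.496, 0.363), RR gives ψ = 0.363, H_out = 16.037 kJ/mol
  T = 342.5 K: K = (2.686, 0.419, 0.317), RR gives ψ = 0.217, H_out = 9.394 kJ/mol
  T = 337.6 K: K = (2.491, 0.383, 0.295), RR gives ψ = 0.138, H_out = 5.779 kJ/mol
  T = 340.1 K: K = (2.590, 0.401, 0.306), RR gives ψ = 0.179, H_out = 7.655 kJ/mol
  T = 338.9 K: K = (2.542, 0.392, 0.300), RR gives ψ = 0.159, H_out = 6.764 kJ/mol
Linear interpolation between T = 338.9 (H_out = 6.764) and T = 340.1 (H_out = 7.655) on hF = 7.199 gives T ≈ 339.5 K, at which ψ = 0.17.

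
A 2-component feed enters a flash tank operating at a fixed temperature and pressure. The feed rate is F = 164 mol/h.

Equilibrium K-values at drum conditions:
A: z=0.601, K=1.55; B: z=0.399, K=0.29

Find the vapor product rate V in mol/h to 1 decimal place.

Rachford–Rice: g(β) = Σ zᵢ(Kᵢ−1)/(1+β(Kᵢ−1)) = 0.
Feasibility: ΣzᵢKᵢ = 1.047, Σzᵢ/Kᵢ = 1.764 — both > 1, two phases present.
Binary case is linear: z₁(K₁−1)(1+β(K₂−1)) + z₂(K₂−1)(1+β(K₁−1)) = 0
⇒ β = [z₁(K₁−1)+z₂(K₂−1)] / [−(K₁−1)(K₂−1)] = 0.0473/0.3905 = 0.121
Then V = β·F = 0.1210·164 = 19.8 mol/h and L = F − V = 144.2 mol/h.

V = 19.8 mol/h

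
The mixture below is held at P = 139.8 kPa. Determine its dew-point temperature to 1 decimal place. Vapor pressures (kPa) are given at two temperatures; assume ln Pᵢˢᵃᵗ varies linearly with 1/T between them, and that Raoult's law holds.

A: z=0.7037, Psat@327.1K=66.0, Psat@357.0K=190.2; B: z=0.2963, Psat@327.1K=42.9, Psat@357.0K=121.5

Dew-point temperature: Σzᵢ·P/Pᵢˢᵃᵗ(T) = 1. Interpolate ln Pᵢˢᵃᵗ = aᵢ + bᵢ/T.
  T = 327.1 K: ΣzᵢP/Pᵢˢᵃᵗ = 2.4561
  T = 357.0 K: ΣzᵢP/Pᵢˢᵃᵗ = 0.8582
  T = 342.1 K: ΣzᵢP/Pᵢˢᵃᵗ = 1.4163
  T = 349.6 K: ΣzᵢP/Pᵢˢᵃᵗ = 1.0948
  T = 353.3 K: ΣzᵢP/Pᵢˢᵃᵗ = 0.9680
  T = 351.5 K: ΣzᵢP/Pᵢˢᵃᵗ = 1.0274
Interpolating between 351.5 K and 353.3 K gives T ≈ 352.3 K.

T = 352.3 K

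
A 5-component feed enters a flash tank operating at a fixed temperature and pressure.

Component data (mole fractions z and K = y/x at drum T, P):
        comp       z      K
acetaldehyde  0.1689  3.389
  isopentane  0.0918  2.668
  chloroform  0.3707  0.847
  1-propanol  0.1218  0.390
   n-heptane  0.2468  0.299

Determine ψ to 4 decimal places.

Rachford–Rice: g(ψ) = Σ zᵢ(Kᵢ−1)/(1+ψ(Kᵢ−1)) = 0.
Check two-phase: ΣzᵢKᵢ = 1.2526 > 1 and Σzᵢ/Kᵢ = 1.6596 > 1, so g(0) = 0.2526 > 0 and g(1) = -0.6596 < 0.
Iterate (Newton) starting at ψ = 0.41:
  ψ = 0.4100: g = -0.10760, g' = -0.6654 → ψ = 0.2483
  ψ = 0.2483: g = 0.00557, g' = -0.7576 → ψ = 0.2556
  ψ = 0.2556: g = 0.00003, g' = -0.7501 → ψ = 0.2557
Converged at ψ = 0.2557.

ψ = 0.2557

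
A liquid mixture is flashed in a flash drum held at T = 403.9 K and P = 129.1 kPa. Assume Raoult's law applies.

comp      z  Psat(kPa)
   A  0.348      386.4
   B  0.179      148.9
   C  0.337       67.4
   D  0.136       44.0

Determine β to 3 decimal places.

Raoult's law: Kᵢ = Pᵢˢᵃᵗ/P = Pᵢˢᵃᵗ/129.1.
  K_A = 386.4/129.1 = 2.99303, K_B = 148.9/129.1 = 1.15337, K_C = 67.4/129.1 = 0.52208, K_D = 44.0/129.1 = 0.34082
Material balance + equilibrium reduce to Σ zᵢ(Kᵢ−1)/(1+β(Kᵢ−1)) = 0.
Check two-phase: ΣzᵢKᵢ = 1.470 > 1 and Σzᵢ/Kᵢ = 1.316 > 1, so g(0) = 0.470 > 0 and g(1) = -0.316 < 0.
Newton–Raphson from β = 0.58:
  β = 0.580: g = -0.0211, g' = -0.603 → β = 0.545
Converged at β = 0.545.

β = 0.545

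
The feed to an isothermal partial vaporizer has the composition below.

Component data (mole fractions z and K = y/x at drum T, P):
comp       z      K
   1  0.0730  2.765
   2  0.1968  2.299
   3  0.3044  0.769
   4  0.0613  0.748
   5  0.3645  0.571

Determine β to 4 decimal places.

Newton–Raphson from β = 0.62:
  β = 0.6200: g = -0.11029, g' = -0.3058 → β = 0.2594
  β = 0.2594: g = 0.01232, g' = -0.4006 → β = 0.2901
  β = 0.2901: g = 0.00024, g' = -0.3853 → β = 0.2908
Converged at β = 0.2908.

β = 0.2908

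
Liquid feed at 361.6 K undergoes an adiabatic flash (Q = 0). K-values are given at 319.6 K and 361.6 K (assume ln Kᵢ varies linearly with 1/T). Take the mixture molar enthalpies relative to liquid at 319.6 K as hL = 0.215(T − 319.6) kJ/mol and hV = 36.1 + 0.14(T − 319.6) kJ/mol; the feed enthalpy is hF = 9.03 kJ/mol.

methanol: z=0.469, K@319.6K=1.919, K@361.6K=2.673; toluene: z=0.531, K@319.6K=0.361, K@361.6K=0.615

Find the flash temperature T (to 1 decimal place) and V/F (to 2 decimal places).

T = 323.9 K, V/F = 0.23

Adiabatic flash: solve Rachford–Rice at each trial T, then check hF = ψ·hV(T) + (1−ψ)·hL(T).
  T = 319.6 K: K = (1.919, 0.361), RR gives ψ = 0.156, H_out = 5.637 kJ/mol
  T = 361.6 K: K = (2.673, 0.615), RR gives ψ = 0.901, H_out = 38.711 kJ/mol
  T = 340.6 K: K = (2.288, 0.479), RR gives ψ = 0.488, H_out = 21.361 kJ/mol
  T = 330.1 K: K = (2.101, 0.418), RR gives ψ = 0.323, H_out = 13.673 kJ/mol
  T = 324.9 K: K = (2.010, 0.389), RR gives ψ = 0.242, H_out = 9.784 kJ/mol
  T = 322.2 K: K = (1.964, 0.375), RR gives ψ = 0.199, H_out = 7.702 kJ/mol
  T = 323.5 K: K = (1.986, 0.382), RR gives ψ = 0.220, H_out = 8.711 kJ/mol
Linear interpolation between T = 323.5 (H_out = 8.711) and T = 324.9 (H_out = 9.784) on hF = 9.03 gives T ≈ 323.9 K, at which ψ = 0.23.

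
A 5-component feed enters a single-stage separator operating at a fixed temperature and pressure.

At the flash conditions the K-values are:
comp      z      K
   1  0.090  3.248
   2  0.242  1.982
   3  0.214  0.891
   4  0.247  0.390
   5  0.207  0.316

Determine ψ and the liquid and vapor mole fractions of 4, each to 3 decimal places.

ψ = 0.167, x_4 = 0.275, y_4 = 0.107

Newton iteration, ψ⁰ = 0.5:
  ψ = 0.500: g = -0.2020, g' = -0.623 → ψ = 0.176
  ψ = 0.176: g = -0.0057, g' = -0.647 → ψ = 0.167
Converged at ψ = 0.167.
Compositions from xᵢ = zᵢ/(1+ψ(Kᵢ−1)), yᵢ = Kᵢxᵢ:
  1: x = 0.065, y = 0.213
  2: x = 0.208, y = 0.412
  3: x = 0.218, y = 0.194
  4: x = 0.275, y = 0.107
  5: x = 0.234, y = 0.074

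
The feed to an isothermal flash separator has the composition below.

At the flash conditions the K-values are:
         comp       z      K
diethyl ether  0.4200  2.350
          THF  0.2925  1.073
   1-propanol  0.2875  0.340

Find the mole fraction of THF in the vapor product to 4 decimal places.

Material balance + equilibrium reduce to Σ zᵢ(Kᵢ−1)/(1+β(Kᵢ−1)) = 0.
Feasibility: ΣzᵢKᵢ = 1.3986, Σzᵢ/Kᵢ = 1.2969 — both > 1, two phases present.
Newton iteration, β⁰ = 0.62:
  β = 0.6200: g = 0.00791, g' = -0.5870 → β = 0.6335
  β = 0.6335: g = -0.00004, g' = -0.5937 → β = 0.6334
Converged at β = 0.6334.
Compositions from xᵢ = zᵢ/(1+β(Kᵢ−1)), yᵢ = Kᵢxᵢ:
  diethyl ether: x = 0.2264, y = 0.5321
  THF: x = 0.2796, y = 0.3000
  1-propanol: x = 0.4940, y = 0.1680

y_THF = 0.3000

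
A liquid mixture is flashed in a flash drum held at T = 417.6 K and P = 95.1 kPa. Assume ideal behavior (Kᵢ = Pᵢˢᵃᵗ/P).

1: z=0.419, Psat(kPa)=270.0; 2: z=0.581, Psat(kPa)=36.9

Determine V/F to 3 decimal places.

V/F = 0.369

Raoult's law: Kᵢ = Pᵢˢᵃᵗ/P = Pᵢˢᵃᵗ/95.1.
  K_1 = 270.0/95.1 = 2.83912, K_2 = 36.9/95.1 = 0.38801
Newton iteration, V/F⁰ = 0.51:
  V/F = 0.510: g = -0.1193, g' = -0.837 → V/F = 0.368
  V/F = 0.368: g = 0.0010, g' = -0.867 → V/F = 0.369
Converged at V/F = 0.369.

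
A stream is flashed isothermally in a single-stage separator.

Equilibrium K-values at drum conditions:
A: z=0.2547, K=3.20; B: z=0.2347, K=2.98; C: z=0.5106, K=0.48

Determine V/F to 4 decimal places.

V/F = 0.6970

Iterate (Newton) starting at V/F = 0.52:
  V/F = 0.5200: g = 0.12640, g' = -0.7509 → V/F = 0.6883
  V/F = 0.6883: g = 0.00600, g' = -0.6947 → V/F = 0.6970
Converged at V/F = 0.6970.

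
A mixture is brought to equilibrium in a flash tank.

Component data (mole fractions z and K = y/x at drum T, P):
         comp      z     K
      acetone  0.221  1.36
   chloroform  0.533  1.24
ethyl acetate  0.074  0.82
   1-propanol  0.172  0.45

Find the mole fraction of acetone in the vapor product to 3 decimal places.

y_acetone = 0.239

Let ψ = V/F and solve Σ zᵢ(Kᵢ−1)/(1+ψ(Kᵢ−1)) = 0.
Feasibility: ΣzᵢKᵢ = 1.100, Σzᵢ/Kᵢ = 1.065 — both > 1, two phases present.
Iterate (Newton) starting at ψ = 0.5:
  ψ = 0.500: g = 0.0365, g' = -0.147 → ψ = 0.749
  ψ = 0.749: g = -0.0051, g' = -0.193 → ψ = 0.722
Converged at ψ = 0.722.
Compositions from xᵢ = zᵢ/(1+ψ(Kᵢ−1)), yᵢ = Kᵢxᵢ:
  acetone: x = 0.175, y = 0.239
  chloroform: x = 0.454, y = 0.563
  ethyl acetate: x = 0.085, y = 0.070
  1-propanol: x = 0.285, y = 0.128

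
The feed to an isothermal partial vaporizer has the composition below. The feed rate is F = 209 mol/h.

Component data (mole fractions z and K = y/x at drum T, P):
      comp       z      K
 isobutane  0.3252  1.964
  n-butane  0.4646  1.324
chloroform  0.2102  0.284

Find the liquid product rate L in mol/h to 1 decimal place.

L = 59.8 mol/h

Newton iteration, ψ⁰ = 0.5:
  ψ = 0.5000: g = 0.10665, g' = -0.4352 → ψ = 0.7451
  ψ = 0.7451: g = -0.01890, g' = -0.6291 → ψ = 0.7150
  ψ = 0.7150: g = -0.00060, g' = -0.5905 → ψ = 0.7140
Converged at ψ = 0.7140.
Then V = ψ·F = 0.7140·209 = 149.2 mol/h and L = F − V = 59.8 mol/h.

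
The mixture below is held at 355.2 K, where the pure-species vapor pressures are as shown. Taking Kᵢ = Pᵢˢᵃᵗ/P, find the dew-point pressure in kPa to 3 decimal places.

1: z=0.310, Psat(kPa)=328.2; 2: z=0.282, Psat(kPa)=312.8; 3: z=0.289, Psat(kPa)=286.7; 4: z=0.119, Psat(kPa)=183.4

At the dew point ψ → 1, so Σzᵢ/Kᵢ = 1 with Kᵢ = Pᵢˢᵃᵗ/P ⇒ 1/P = Σzᵢ/Pᵢˢᵃᵗ.
1/P = 0.310/328.2 + 0.282/312.8 + 0.289/286.7 + 0.119/183.4 = 0.003503 ⇒ P = 285.473 kPa

Pdew = 285.473 kPa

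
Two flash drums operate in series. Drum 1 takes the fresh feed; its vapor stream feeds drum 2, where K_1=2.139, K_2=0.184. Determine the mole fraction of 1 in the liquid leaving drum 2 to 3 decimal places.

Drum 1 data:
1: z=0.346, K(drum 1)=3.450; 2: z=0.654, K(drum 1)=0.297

Drum 1:
Rachford–Rice: g(ψ₁) = Σ zᵢ(Kᵢ−1)/(1+ψ₁(Kᵢ−1)) = 0.
g(0) = ΣzᵢKᵢ − 1 = 0.388 and g(1) = 1 − Σzᵢ/Kᵢ = -1.302, so a root lies in (0, 1).
Newton iteration, ψ₁⁰ = 0.58:
  ψ₁ = 0.580: g = -0.4261, g' = -1.276 → ψ₁ = 0.246
  ψ₁ = 0.246: g = -0.0269, g' = -1.281 → ψ₁ = 0.225
Converged at ψ₁ = 0.225.
Drum-1 compositions:
  1: x = 0.223, y = 0.769
  2: x = 0.777, y = 0.231
Drum-2 feed = drum-1 vapor: z₂ = (0.7692, 0.2308).
Drum 2:
Let ψ₂ = V/F and solve Σ zᵢ(Kᵢ−1)/(1+ψ₂(Kᵢ−1)) = 0.
Check two-phase: ΣzᵢKᵢ = 1.688 > 1 and Σzᵢ/Kᵢ = 1.614 > 1, so g(0) = 0.688 > 0 and g(1) = -0.614 < 0.
Binary case is linear: z₁(K₁−1)(1+ψ₂(K₂−1)) + z₂(K₂−1)(1+ψ₂(K₁−1)) = 0
⇒ ψ₂ = [z₁(K₁−1)+z₂(K₂−1)] / [−(K₁−1)(K₂−1)] = 0.6878/0.9294 = 0.740
  1: x = 0.417, y = 0.893
  2: x = 0.583, y = 0.107

x_1 (drum 2) = 0.417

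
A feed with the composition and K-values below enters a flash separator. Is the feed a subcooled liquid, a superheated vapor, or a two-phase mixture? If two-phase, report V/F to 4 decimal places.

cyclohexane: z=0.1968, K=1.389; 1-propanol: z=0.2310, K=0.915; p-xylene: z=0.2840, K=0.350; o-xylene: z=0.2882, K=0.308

subcooled liquid

ΣzᵢKᵢ = 0.6729; Σzᵢ/Kᵢ = 2.1413.
Since ΣzᵢKᵢ < 1 the mixture is below its bubble point — single liquid phase.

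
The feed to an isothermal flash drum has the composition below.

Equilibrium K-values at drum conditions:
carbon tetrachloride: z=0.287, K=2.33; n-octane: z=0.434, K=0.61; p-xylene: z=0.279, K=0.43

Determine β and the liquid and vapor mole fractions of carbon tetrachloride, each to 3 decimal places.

β = 0.086, x_carbon tetrachloride = 0.257, y_carbon tetrachloride = 0.600

Material balance + equilibrium reduce to Σ zᵢ(Kᵢ−1)/(1+β(Kᵢ−1)) = 0.
Check two-phase: ΣzᵢKᵢ = 1.053 > 1 and Σzᵢ/Kᵢ = 1.483 > 1, so g(0) = 0.053 > 0 and g(1) = -0.483 < 0.
Newton iteration, β⁰ = 0.41:
  β = 0.410: g = -0.1620, g' = -0.460 → β = 0.058
  β = 0.058: g = 0.0166, g' = -0.603 → β = 0.086
Converged at β = 0.086.
Compositions from xᵢ = zᵢ/(1+β(Kᵢ−1)), yᵢ = Kᵢxᵢ:
  carbon tetrachloride: x = 0.257, y = 0.600
  n-octane: x = 0.449, y = 0.274
  p-xylene: x = 0.293, y = 0.126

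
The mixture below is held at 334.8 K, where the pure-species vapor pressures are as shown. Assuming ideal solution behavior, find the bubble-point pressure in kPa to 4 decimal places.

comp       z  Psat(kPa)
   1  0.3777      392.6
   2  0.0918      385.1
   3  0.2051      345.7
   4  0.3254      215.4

At the bubble point ψ → 0, so ΣzᵢKᵢ = 1 with Kᵢ = Pᵢˢᵃᵗ/P ⇒ P = ΣzᵢPᵢˢᵃᵗ.
P = 0.3777·392.6 + 0.0918·385.1 + 0.2051·345.7 + 0.3254·215.4 = 324.6314 kPa

Pbub = 324.6314 kPa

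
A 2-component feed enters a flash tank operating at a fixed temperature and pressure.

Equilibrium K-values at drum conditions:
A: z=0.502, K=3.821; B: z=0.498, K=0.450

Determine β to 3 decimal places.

Material balance + equilibrium reduce to Σ zᵢ(Kᵢ−1)/(1+β(Kᵢ−1)) = 0.
g(0) = ΣzᵢKᵢ − 1 = 1.142 and g(1) = 1 − Σzᵢ/Kᵢ = -0.238, so a root lies in (0, 1).
Newton iteration, β⁰ = 0.5:
  β = 0.500: g = 0.2097, g' = -0.974 → β = 0.715
  β = 0.715: g = 0.0177, g' = -0.848 → β = 0.736
Converged at β = 0.736.

β = 0.736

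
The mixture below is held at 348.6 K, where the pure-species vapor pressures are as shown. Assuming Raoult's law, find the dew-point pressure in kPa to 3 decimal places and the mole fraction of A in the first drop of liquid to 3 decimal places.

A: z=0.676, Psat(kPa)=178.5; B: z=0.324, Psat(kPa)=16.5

Pdew = 42.692 kPa, x_A = 0.162

At the dew point ψ → 1, so Σzᵢ/Kᵢ = 1 with Kᵢ = Pᵢˢᵃᵗ/P ⇒ 1/P = Σzᵢ/Pᵢˢᵃᵗ.
1/P = 0.676/178.5 + 0.324/16.5 = 0.023423 ⇒ P = 42.692 kPa
xᵢ = zᵢP/Pᵢˢᵃᵗ ⇒ x_A = 0.676·42.692/178.5 = 0.162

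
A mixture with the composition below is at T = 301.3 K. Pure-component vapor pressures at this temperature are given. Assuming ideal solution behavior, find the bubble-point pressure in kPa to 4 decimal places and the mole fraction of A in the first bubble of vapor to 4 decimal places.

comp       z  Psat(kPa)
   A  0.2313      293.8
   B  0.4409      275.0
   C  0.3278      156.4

Pbub = 240.4714 kPa, y_A = 0.2826

At the bubble point ψ → 0, so ΣzᵢKᵢ = 1 with Kᵢ = Pᵢˢᵃᵗ/P ⇒ P = ΣzᵢPᵢˢᵃᵗ.
P = 0.2313·293.8 + 0.4409·275.0 + 0.3278·156.4 = 240.4714 kPa
yᵢ = zᵢPᵢˢᵃᵗ/P ⇒ y_A = 0.2313·293.8/240.4714 = 0.2826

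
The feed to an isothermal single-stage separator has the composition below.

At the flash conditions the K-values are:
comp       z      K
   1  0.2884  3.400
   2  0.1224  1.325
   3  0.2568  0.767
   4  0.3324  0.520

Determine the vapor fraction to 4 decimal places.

Let ψ = V/F and solve Σ zᵢ(Kᵢ−1)/(1+ψ(Kᵢ−1)) = 0.
g(0) = ΣzᵢKᵢ − 1 = 0.5126 and g(1) = 1 − Σzᵢ/Kᵢ = -0.1512, so a root lies in (0, 1).
Newton iteration, ψ⁰ = 0.5:
  ψ = 0.5000: g = 0.07118, g' = -0.5032 → ψ = 0.6414
  ψ = 0.6414: g = 0.00460, g' = -0.4456 → ψ = 0.6518
Converged at ψ = 0.6518.

ψ = 0.6518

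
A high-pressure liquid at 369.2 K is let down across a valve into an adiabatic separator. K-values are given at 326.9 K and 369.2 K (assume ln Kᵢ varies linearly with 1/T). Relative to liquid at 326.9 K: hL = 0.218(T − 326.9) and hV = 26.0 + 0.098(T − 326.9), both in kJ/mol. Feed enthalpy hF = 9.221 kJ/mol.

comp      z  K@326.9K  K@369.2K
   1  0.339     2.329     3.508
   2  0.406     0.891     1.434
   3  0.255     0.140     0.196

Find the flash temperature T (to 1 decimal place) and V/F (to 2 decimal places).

T = 330.8 K, V/F = 0.33

Adiabatic flash: solve Rachford–Rice at each trial T, then check hF = ψ·hV(T) + (1−ψ)·hL(T).
  T = 326.9 K: K = (2.329, 0.891, 0.140), RR gives ψ = 0.271, H_out = 7.034 kJ/mol
  T = 369.2 K: K = (3.508, 1.434, 0.196), RR gives ψ = 0.678, H_out = 23.413 kJ/mol
  T = 348.0 K: K = (2.893, 1.146, 0.167), RR gives ψ = 0.525, H_out = 16.912 kJ/mol
  T = 337.4 K: K = (2.603, 1.014, 0.153), RR gives ψ = 0.414, H_out = 12.528 kJ/mol
  T = 332.1 K: K = (2.463, 0.951, 0.147), RR gives ψ = 0.346, H_out = 9.921 kJ/mol
  T = 329.5 K: K = (2.396, 0.921, 0.143), RR gives ψ = 0.310, H_out = 8.521 kJ/mol
  T = 330.8 K: K = (2.429, 0.936, 0.145), RR gives ψ = 0.328, H_out = 9.232 kJ/mol
Linear interpolation between T = 329.5 (H_out = 8.521) and T = 330.8 (H_out = 9.232) on hF = 9.221 gives T ≈ 330.8 K, at which ψ = 0.33.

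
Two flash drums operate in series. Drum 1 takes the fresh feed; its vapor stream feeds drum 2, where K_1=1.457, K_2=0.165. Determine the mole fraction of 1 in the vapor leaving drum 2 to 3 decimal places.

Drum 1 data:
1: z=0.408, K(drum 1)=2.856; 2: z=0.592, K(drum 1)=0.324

y_1 (drum 2) = 0.942

Drum 1:
Material balance + equilibrium reduce to Σ zᵢ(Kᵢ−1)/(1+ψ₁(Kᵢ−1)) = 0.
Check two-phase: ΣzᵢKᵢ = 1.357 > 1 and Σzᵢ/Kᵢ = 1.970 > 1, so g(0) = 0.357 > 0 and g(1) = -0.970 < 0.
Iterate (Newton) starting at ψ₁ = 0.31:
  ψ₁ = 0.310: g = -0.0256, g' = -0.999 → ψ₁ = 0.284
  ψ₁ = 0.284: g = 0.0002, g' = -1.017 → ψ₁ = 0.285
Converged at ψ₁ = 0.285.
Drum-1 compositions:
  1: x = 0.267, y = 0.763
  2: x = 0.733, y = 0.237
Drum-2 feed = drum-1 vapor: z₂ = (0.7625, 0.2375).
Drum 2:
Material balance + equilibrium reduce to Σ zᵢ(Kᵢ−1)/(1+ψ₂(Kᵢ−1)) = 0.
Feasibility: ΣzᵢKᵢ = 1.150, Σzᵢ/Kᵢ = 1.963 — both > 1, two phases present.
Newton iteration, ψ₂⁰ = 0.5:
  ψ₂ = 0.500: g = -0.0568, g' = -0.594 → ψ₂ = 0.404
  ψ₂ = 0.404: g = -0.0053, g' = -0.491 → ψ₂ = 0.394
  ψ₂ = 0.394: g = -0.0000, g' = -0.482 → ψ₂ = 0.393
Converged at ψ₂ = 0.393.
  1: x = 0.646, y = 0.942
  2: x = 0.354, y = 0.058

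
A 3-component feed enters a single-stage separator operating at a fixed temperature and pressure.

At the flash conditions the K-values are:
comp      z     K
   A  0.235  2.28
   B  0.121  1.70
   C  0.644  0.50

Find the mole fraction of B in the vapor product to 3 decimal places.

y_B = 0.191

Material balance + equilibrium reduce to Σ zᵢ(Kᵢ−1)/(1+ψ(Kᵢ−1)) = 0.
Feasibility: ΣzᵢKᵢ = 1.063, Σzᵢ/Kᵢ = 1.462 — both > 1, two phases present.
Newton iteration, ψ⁰ = 0.3:
  ψ = 0.300: g = -0.0915, g' = -0.464 → ψ = 0.103
  ψ = 0.103: g = 0.0053, g' = -0.531 → ψ = 0.113
Converged at ψ = 0.113.
Compositions from xᵢ = zᵢ/(1+ψ(Kᵢ−1)), yᵢ = Kᵢxᵢ:
  A: x = 0.205, y = 0.468
  B: x = 0.112, y = 0.191
  C: x = 0.683, y = 0.341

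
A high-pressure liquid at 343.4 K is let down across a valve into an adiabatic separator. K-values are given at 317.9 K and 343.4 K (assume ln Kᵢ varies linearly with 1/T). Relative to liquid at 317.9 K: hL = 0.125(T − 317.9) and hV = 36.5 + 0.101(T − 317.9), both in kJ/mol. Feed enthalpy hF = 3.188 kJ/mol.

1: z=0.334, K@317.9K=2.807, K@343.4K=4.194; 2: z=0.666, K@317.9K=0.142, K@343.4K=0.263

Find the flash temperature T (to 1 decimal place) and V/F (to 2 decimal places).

T = 322.6 K, V/F = 0.07

Adiabatic flash: solve Rachford–Rice at each trial T, then check hF = ψ·hV(T) + (1−ψ)·hL(T).
  T = 317.9 K: K = (2.807, 0.142), RR gives ψ = 0.021, H_out = 0.756 kJ/mol
  T = 343.4 K: K = (4.194, 0.263), RR gives ψ = 0.245, H_out = 11.968 kJ/mol
  T = 330.6 K: K = (3.455, 0.195), RR gives ψ = 0.144, H_out = 6.792 kJ/mol
  T = 324.2 K: K = (3.118, 0.167), RR gives ψ = 0.086, H_out = 3.930 kJ/mol
  T = 321.0 K: K = (2.957, 0.154), RR gives ψ = 0.054, H_out = 2.373 kJ/mol
  T = 322.6 K: K = (3.037, 0.160), RR gives ψ = 0.071, H_out = 3.164 kJ/mol
  T = 323.4 K: K = (3.077, 0.164), RR gives ψ = 0.079, H_out = 3.550 kJ/mol
Linear interpolation between T = 322.6 (H_out = 3.164) and T = 323.4 (H_out = 3.550) on hF = 3.188 gives T ≈ 322.6 K, at which ψ = 0.07.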